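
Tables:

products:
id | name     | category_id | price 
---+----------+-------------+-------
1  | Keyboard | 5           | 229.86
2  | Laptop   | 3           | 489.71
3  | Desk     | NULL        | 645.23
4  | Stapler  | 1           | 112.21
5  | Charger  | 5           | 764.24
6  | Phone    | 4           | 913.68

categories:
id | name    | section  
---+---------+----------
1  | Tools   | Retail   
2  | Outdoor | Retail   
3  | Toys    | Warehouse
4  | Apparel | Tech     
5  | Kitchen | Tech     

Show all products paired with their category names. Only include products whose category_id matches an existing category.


INNER JOIN keeps only products rows whose category_id matches an id in categories. Walk through each product:
  - product 1 (Keyboard): category_id=5 -> matches Kitchen
  - product 2 (Laptop): category_id=3 -> matches Toys
  - product 3 (Desk): category_id=NULL, no match -> dropped
  - product 4 (Stapler): category_id=1 -> matches Tools
  - product 5 (Charger): category_id=5 -> matches Kitchen
  - product 6 (Phone): category_id=4 -> matches Apparel
So 1 of 6 rows is dropped.

SQL:
SELECT a.name, b.name AS category
FROM products a
INNER JOIN categories b ON a.category_id = b.id

Result:
name     | category
---------+---------
Keyboard | Kitchen 
Laptop   | Toys    
Stapler  | Tools   
Charger  | Kitchen 
Phone    | Apparel 


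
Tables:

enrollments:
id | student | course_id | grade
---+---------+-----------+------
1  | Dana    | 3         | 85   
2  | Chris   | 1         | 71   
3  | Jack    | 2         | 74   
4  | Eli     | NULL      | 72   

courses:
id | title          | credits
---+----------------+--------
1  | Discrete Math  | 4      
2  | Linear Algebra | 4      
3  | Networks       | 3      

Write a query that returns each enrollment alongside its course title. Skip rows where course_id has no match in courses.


INNER JOIN keeps only enrollments rows whose course_id matches an id in courses. Walk through each enrollment:
  - enrollment 1 (Dana): course_id=3 -> matches Networks
  - enrollment 2 (Chris): course_id=1 -> matches Discrete Math
  - enrollment 3 (Jack): course_id=2 -> matches Linear Algebra
  - enrollment 4 (Eli): course_id=NULL, no match -> dropped
So 1 of 4 rows is dropped.

SQL:
SELECT a.student, b.title AS course
FROM enrollments a
INNER JOIN courses b ON a.course_id = b.id

Result:
student | course        
--------+---------------
Dana    | Networks      
Chris   | Discrete Math 
Jack    | Linear Algebra


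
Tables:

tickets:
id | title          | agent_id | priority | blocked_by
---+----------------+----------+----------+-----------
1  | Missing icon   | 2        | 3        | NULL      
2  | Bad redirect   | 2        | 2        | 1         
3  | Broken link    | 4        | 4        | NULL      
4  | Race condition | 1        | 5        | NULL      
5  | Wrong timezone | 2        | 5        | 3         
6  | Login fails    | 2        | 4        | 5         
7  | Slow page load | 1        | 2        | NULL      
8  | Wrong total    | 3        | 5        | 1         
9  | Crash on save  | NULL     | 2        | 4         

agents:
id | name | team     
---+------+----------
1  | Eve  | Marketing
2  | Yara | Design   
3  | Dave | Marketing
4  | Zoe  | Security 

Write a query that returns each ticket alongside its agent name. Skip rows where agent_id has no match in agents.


INNER JOIN keeps only tickets rows whose agent_id matches an id in agents. Walk through each ticket:
  - ticket 1 (Missing icon): agent_id=2 -> matches Yara
  - ticket 2 (Bad redirect): agent_id=2 -> matches Yara
  - ticket 3 (Broken link): agent_id=4 -> matches Zoe
  - ticket 4 (Race condition): agent_id=1 -> matches Eve
  - ticket 5 (Wrong timezone): agent_id=2 -> matches Yara
  - ticket 6 (Login fails): agent_id=2 -> matches Yara
  - ticket 7 (Slow page load): agent_id=1 -> matches Eve
  - ticket 8 (Wrong total): agent_id=3 -> matches Dave
  - ticket 9 (Crash on save): agent_id=NULL, no match -> dropped
So 1 of 9 rows is dropped.

SQL:
SELECT a.title, b.name AS agent
FROM tickets a
INNER JOIN agents b ON a.agent_id = b.id

Result:
title          | agent
---------------+------
Missing icon   | Yara 
Bad redirect   | Yara 
Broken link    | Zoe  
Race condition | Eve  
Wrong timezone | Yara 
Login fails    | Yara 
Slow page load | Eve  
Wrong total    | Dave 


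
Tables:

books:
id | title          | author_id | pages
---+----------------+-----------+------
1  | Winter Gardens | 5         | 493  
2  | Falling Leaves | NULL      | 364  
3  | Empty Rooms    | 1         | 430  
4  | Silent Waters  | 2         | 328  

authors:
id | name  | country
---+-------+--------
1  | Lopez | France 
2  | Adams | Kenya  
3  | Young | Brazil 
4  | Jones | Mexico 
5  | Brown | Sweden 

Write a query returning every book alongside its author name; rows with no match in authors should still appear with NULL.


LEFT JOIN keeps every row from books (the left table); where author_id has no match in authors, the author columns become NULL. Walk through each book:
  - book 1 (Winter Gardens): author_id=5 -> matches Brown
  - book 2 (Falling Leaves): author_id=NULL, no match -> kept with NULL
  - book 3 (Empty Rooms): author_id=1 -> matches Lopez
  - book 4 (Silent Waters): author_id=2 -> matches Adams
All 4 rows appear; 1 has NULL author.

SQL:
SELECT a.title, b.name AS author
FROM books a
LEFT JOIN authors b ON a.author_id = b.id

Result:
title          | author
---------------+-------
Winter Gardens | Brown 
Falling Leaves | NULL  
Empty Rooms    | Lopez 
Silent Waters  | Adams 


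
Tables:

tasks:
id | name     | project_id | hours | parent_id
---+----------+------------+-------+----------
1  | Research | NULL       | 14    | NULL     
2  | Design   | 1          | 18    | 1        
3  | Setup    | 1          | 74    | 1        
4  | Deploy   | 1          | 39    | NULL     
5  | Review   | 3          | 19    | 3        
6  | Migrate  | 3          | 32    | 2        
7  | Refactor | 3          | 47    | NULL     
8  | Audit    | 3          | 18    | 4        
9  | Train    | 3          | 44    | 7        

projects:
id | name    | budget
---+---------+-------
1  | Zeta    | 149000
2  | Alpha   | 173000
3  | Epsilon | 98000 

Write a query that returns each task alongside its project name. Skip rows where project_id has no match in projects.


INNER JOIN keeps only tasks rows whose project_id matches an id in projects. Walk through each task:
  - task 1 (Research): project_id=NULL, no match -> dropped
  - task 2 (Design): project_id=1 -> matches Zeta
  - task 3 (Setup): project_id=1 -> matches Zeta
  - task 4 (Deploy): project_id=1 -> matches Zeta
  - task 5 (Review): project_id=3 -> matches Epsilon
  - task 6 (Migrate): project_id=3 -> matches Epsilon
  - task 7 (Refactor): project_id=3 -> matches Epsilon
  - task 8 (Audit): project_id=3 -> matches Epsilon
  - task 9 (Train): project_id=3 -> matches Epsilon
So 1 of 9 rows is dropped.

SQL:
SELECT a.name, b.name AS project
FROM tasks a
INNER JOIN projects b ON a.project_id = b.id

Result:
name     | project
---------+--------
Design   | Zeta   
Setup    | Zeta   
Deploy   | Zeta   
Review   | Epsilon
Migrate  | Epsilon
Refactor | Epsilon
Audit    | Epsilon
Train    | Epsilon


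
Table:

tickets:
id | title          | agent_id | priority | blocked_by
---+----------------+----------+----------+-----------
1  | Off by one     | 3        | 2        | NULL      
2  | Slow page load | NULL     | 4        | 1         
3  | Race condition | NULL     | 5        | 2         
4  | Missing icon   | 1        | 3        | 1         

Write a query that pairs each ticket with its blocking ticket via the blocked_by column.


This is a self-join: tickets is joined to a second copy of itself, matching each row's blocked_by to another row's id. Use LEFT JOIN so rows with blocked_by=NULL are kept.
  - ticket 1 (Off by one): blocked_by=NULL -> NULL
  - ticket 2 (Slow page load): blocked_by=1 -> Off by one
  - ticket 3 (Race condition): blocked_by=2 -> Slow page load
  - ticket 4 (Missing icon): blocked_by=1 -> Off by one

SQL:
SELECT a.title AS item, b.title AS blocked_by
FROM tickets a
LEFT JOIN tickets b ON a.blocked_by = b.id

Result:
item           | blocked_by    
---------------+---------------
Off by one     | NULL          
Slow page load | Off by one    
Race condition | Slow page load
Missing icon   | Off by one    


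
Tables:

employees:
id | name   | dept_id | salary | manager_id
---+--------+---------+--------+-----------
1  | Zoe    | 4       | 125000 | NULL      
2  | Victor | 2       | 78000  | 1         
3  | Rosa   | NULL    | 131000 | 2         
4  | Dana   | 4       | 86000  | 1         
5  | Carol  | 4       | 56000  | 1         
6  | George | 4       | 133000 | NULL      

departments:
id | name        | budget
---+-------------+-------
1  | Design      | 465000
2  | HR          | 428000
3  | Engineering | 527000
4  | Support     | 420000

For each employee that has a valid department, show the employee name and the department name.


INNER JOIN keeps only employees rows whose dept_id matches an id in departments. Walk through each employee:
  - employee 1 (Zoe): dept_id=4 -> matches Support
  - employee 2 (Victor): dept_id=2 -> matches HR
  - employee 3 (Rosa): dept_id=NULL, no match -> dropped
  - employee 4 (Dana): dept_id=4 -> matches Support
  - employee 5 (Carol): dept_id=4 -> matches Support
  - employee 6 (George): dept_id=4 -> matches Support
So 1 of 6 rows is dropped.

SQL:
SELECT a.name, b.name AS department
FROM employees a
INNER JOIN departments b ON a.dept_id = b.id

Result:
name   | department
-------+-----------
Zoe    | Support   
Victor | HR        
Dana   | Support   
Carol  | Support   
George | Support   


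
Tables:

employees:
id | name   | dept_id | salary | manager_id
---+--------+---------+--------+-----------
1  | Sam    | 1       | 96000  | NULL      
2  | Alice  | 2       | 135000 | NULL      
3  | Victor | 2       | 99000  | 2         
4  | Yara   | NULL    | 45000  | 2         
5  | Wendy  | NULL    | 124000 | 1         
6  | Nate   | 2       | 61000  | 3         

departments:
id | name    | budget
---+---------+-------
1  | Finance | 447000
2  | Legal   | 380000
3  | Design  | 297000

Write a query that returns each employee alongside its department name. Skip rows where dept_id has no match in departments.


INNER JOIN keeps only employees rows whose dept_id matches an id in departments. Walk through each employee:
  - employee 1 (Sam): dept_id=1 -> matches Finance
  - employee 2 (Alice): dept_id=2 -> matches Legal
  - employee 3 (Victor): dept_id=2 -> matches Legal
  - employee 4 (Yara): dept_id=NULL, no match -> dropped
  - employee 5 (Wendy): dept_id=NULL, no match -> dropped
  - employee 6 (Nate): dept_id=2 -> matches Legal
So 2 of 6 rows are dropped.

SQL:
SELECT a.name, b.name AS department
FROM employees a
INNER JOIN departments b ON a.dept_id = b.id

Result:
name   | department
-------+-----------
Sam    | Finance   
Alice  | Legal     
Victor | Legal     
Nate   | Legal     


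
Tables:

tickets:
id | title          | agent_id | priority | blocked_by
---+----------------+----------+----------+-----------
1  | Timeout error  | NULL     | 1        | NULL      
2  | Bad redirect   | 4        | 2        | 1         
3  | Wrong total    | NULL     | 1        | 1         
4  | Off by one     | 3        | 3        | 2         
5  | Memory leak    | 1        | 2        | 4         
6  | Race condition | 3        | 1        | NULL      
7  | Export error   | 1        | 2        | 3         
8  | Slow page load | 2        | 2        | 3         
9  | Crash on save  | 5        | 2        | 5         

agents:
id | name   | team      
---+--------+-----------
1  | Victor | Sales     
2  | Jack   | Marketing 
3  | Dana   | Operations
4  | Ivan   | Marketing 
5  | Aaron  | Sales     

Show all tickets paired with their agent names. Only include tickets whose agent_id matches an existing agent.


INNER JOIN keeps only tickets rows whose agent_id matches an id in agents. Walk through each ticket:
  - ticket 1 (Timeout error): agent_id=NULL, no match -> dropped
  - ticket 2 (Bad redirect): agent_id=4 -> matches Ivan
  - ticket 3 (Wrong total): agent_id=NULL, no match -> dropped
  - ticket 4 (Off by one): agent_id=3 -> matches Dana
  - ticket 5 (Memory leak): agent_id=1 -> matches Victor
  - ticket 6 (Race condition): agent_id=3 -> matches Dana
  - ticket 7 (Export error): agent_id=1 -> matches Victor
  - ticket 8 (Slow page load): agent_id=2 -> matches Jack
  - ticket 9 (Crash on save): agent_id=5 -> matches Aaron
So 2 of 9 rows are dropped.

SQL:
SELECT a.title, b.name AS agent
FROM tickets a
INNER JOIN agents b ON a.agent_id = b.id

Result:
title          | agent 
---------------+-------
Bad redirect   | Ivan  
Off by one     | Dana  
Memory leak    | Victor
Race condition | Dana  
Export error   | Victor
Slow page load | Jack  
Crash on save  | Aaron 


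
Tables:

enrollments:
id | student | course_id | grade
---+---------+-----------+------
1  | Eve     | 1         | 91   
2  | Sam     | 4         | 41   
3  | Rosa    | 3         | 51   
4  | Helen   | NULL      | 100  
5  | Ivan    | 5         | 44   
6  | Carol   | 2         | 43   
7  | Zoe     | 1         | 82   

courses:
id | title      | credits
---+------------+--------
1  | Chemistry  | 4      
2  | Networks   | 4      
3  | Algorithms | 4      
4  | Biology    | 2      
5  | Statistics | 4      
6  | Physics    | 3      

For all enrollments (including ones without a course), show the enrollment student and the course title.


LEFT JOIN keeps every row from enrollments (the left table); where course_id has no match in courses, the course columns become NULL. Walk through each enrollment:
  - enrollment 1 (Eve): course_id=1 -> matches Chemistry
  - enrollment 2 (Sam): course_id=4 -> matches Biology
  - enrollment 3 (Rosa): course_id=3 -> matches Algorithms
  - enrollment 4 (Helen): course_id=NULL, no match -> kept with NULL
  - enrollment 5 (Ivan): course_id=5 -> matches Statistics
  - enrollment 6 (Carol): course_id=2 -> matches Networks
  - enrollment 7 (Zoe): course_id=1 -> matches Chemistry
All 7 rows appear; 1 has NULL course.

SQL:
SELECT a.student, b.title AS course
FROM enrollments a
LEFT JOIN courses b ON a.course_id = b.id

Result:
student | course    
--------+-----------
Eve     | Chemistry 
Sam     | Biology   
Rosa    | Algorithms
Helen   | NULL      
Ivan    | Statistics
Carol   | Networks  
Zoe     | Chemistry 


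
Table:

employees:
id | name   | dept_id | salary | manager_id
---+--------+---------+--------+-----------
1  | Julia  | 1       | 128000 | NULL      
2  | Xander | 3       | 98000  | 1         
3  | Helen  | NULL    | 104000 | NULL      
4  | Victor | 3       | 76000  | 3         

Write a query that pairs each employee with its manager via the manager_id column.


This is a self-join: employees is joined to a second copy of itself, matching each row's manager_id to another row's id. Use LEFT JOIN so rows with manager_id=NULL are kept.
  - employee 1 (Julia): manager_id=NULL -> NULL
  - employee 2 (Xander): manager_id=1 -> Julia
  - employee 3 (Helen): manager_id=NULL -> NULL
  - employee 4 (Victor): manager_id=3 -> Helen

SQL:
SELECT a.name AS item, b.name AS manager
FROM employees a
LEFT JOIN employees b ON a.manager_id = b.id

Result:
item   | manager
-------+--------
Julia  | NULL   
Xander | Julia  
Helen  | NULL   
Victor | Helen  


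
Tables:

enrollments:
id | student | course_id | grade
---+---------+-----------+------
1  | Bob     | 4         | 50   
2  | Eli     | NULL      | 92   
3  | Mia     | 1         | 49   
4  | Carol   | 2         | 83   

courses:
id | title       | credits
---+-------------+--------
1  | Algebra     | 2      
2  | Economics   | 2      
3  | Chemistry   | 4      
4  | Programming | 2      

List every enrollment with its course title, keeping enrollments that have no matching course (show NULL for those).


LEFT JOIN keeps every row from enrollments (the left table); where course_id has no match in courses, the course columns become NULL. Walk through each enrollment:
  - enrollment 1 (Bob): course_id=4 -> matches Programming
  - enrollment 2 (Eli): course_id=NULL, no match -> kept with NULL
  - enrollment 3 (Mia): course_id=1 -> matches Algebra
  - enrollment 4 (Carol): course_id=2 -> matches Economics
All 4 rows appear; 1 has NULL course.

SQL:
SELECT a.student, b.title AS course
FROM enrollments a
LEFT JOIN courses b ON a.course_id = b.id

Result:
student | course     
--------+------------
Bob     | Programming
Eli     | NULL       
Mia     | Algebra    
Carol   | Economics  


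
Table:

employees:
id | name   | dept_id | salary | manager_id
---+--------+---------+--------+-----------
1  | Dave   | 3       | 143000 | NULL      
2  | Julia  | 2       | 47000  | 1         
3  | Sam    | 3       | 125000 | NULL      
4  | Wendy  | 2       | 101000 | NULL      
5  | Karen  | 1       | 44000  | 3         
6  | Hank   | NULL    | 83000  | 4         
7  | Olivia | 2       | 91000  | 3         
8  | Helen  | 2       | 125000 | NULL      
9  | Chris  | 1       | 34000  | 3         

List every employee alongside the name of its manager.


This is a self-join: employees is joined to a second copy of itself, matching each row's manager_id to another row's id. Use LEFT JOIN so rows with manager_id=NULL are kept.
  - employee 1 (Dave): manager_id=NULL -> NULL
  - employee 2 (Julia): manager_id=1 -> Dave
  - employee 3 (Sam): manager_id=NULL -> NULL
  - employee 4 (Wendy): manager_id=NULL -> NULL
  - employee 5 (Karen): manager_id=3 -> Sam
  - employee 6 (Hank): manager_id=4 -> Wendy
  - employee 7 (Olivia): manager_id=3 -> Sam
  - employee 8 (Helen): manager_id=NULL -> NULL
  - employee 9 (Chris): manager_id=3 -> Sam

SQL:
SELECT a.name AS item, b.name AS manager
FROM employees a
LEFT JOIN employees b ON a.manager_id = b.id

Result:
item   | manager
-------+--------
Dave   | NULL   
Julia  | Dave   
Sam    | NULL   
Wendy  | NULL   
Karen  | Sam    
Hank   | Wendy  
Olivia | Sam    
Helen  | NULL   
Chris  | Sam    


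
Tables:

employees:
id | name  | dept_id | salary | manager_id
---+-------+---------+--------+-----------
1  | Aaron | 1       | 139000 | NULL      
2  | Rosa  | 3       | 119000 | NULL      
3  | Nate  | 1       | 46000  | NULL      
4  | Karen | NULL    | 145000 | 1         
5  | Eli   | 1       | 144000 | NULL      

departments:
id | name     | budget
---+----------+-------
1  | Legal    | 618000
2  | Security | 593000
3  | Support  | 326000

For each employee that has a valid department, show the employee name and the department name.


INNER JOIN keeps only employees rows whose dept_id matches an id in departments. Walk through each employee:
  - employee 1 (Aaron): dept_id=1 -> matches Legal
  - employee 2 (Rosa): dept_id=3 -> matches Support
  - employee 3 (Nate): dept_id=1 -> matches Legal
  - employee 4 (Karen): dept_id=NULL, no match -> dropped
  - employee 5 (Eli): dept_id=1 -> matches Legal
So 1 of 5 rows is dropped.

SQL:
SELECT a.name, b.name AS department
FROM employees a
INNER JOIN departments b ON a.dept_id = b.id

Result:
name  | department
------+-----------
Aaron | Legal     
Rosa  | Support   
Nate  | Legal     
Eli   | Legal     


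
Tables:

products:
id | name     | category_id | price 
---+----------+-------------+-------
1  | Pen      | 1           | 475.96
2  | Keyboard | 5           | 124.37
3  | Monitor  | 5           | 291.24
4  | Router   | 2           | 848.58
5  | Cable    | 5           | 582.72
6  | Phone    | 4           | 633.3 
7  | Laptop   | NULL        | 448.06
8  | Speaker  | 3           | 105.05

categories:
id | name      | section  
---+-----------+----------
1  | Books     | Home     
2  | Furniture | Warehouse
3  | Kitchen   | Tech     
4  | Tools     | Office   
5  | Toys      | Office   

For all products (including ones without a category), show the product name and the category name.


LEFT JOIN keeps every row from products (the left table); where category_id has no match in categories, the category columns become NULL. Walk through each product:
  - product 1 (Pen): category_id=1 -> matches Books
  - product 2 (Keyboard): category_id=5 -> matches Toys
  - product 3 (Monitor): category_id=5 -> matches Toys
  - product 4 (Router): category_id=2 -> matches Furniture
  - product 5 (Cable): category_id=5 -> matches Toys
  - product 6 (Phone): category_id=4 -> matches Tools
  - product 7 (Laptop): category_id=NULL, no match -> kept with NULL
  - product 8 (Speaker): category_id=3 -> matches Kitchen
All 8 rows appear; 1 has NULL category.

SQL:
SELECT a.name, b.name AS category
FROM products a
LEFT JOIN categories b ON a.category_id = b.id

Result:
name     | category 
---------+----------
Pen      | Books    
Keyboard | Toys     
Monitor  | Toys     
Router   | Furniture
Cable    | Toys     
Phone    | Tools    
Laptop   | NULL     
Speaker  | Kitchen  


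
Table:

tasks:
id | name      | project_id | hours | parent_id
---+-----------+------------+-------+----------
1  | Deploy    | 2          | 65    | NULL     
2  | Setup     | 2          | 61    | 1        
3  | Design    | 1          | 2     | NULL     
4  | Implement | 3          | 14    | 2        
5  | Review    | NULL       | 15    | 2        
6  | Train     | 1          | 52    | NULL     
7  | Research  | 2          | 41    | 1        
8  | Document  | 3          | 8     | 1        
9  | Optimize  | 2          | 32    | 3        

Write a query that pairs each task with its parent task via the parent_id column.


This is a self-join: tasks is joined to a second copy of itself, matching each row's parent_id to another row's id. Use LEFT JOIN so rows with parent_id=NULL are kept.
  - task 1 (Deploy): parent_id=NULL -> NULL
  - task 2 (Setup): parent_id=1 -> Deploy
  - task 3 (Design): parent_id=NULL -> NULL
  - task 4 (Implement): parent_id=2 -> Setup
  - task 5 (Review): parent_id=2 -> Setup
  - task 6 (Train): parent_id=NULL -> NULL
  - task 7 (Research): parent_id=1 -> Deploy
  - task 8 (Document): parent_id=1 -> Deploy
  - task 9 (Optimize): parent_id=3 -> Design

SQL:
SELECT a.name AS item, b.name AS parent
FROM tasks a
LEFT JOIN tasks b ON a.parent_id = b.id

Result:
item      | parent
----------+-------
Deploy    | NULL  
Setup     | Deploy
Design    | NULL  
Implement | Setup 
Review    | Setup 
Train     | NULL  
Research  | Deploy
Document  | Deploy
Optimize  | Design


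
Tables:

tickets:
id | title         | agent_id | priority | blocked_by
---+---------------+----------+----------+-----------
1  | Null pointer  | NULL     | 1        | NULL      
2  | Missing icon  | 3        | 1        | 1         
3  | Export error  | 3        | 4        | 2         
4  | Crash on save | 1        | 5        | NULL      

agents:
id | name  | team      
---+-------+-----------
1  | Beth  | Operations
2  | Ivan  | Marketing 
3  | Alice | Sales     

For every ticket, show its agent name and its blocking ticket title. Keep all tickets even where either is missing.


Two LEFT JOINs from the same base table tickets: one to agents via agent_id, one to tickets itself via blocked_by. Both are LEFT so every ticket is preserved.
Match against agents:
  - ticket 1 (Null pointer): agent_id=NULL, no match -> kept with NULL
  - ticket 2 (Missing icon): agent_id=3 -> matches Alice
  - ticket 3 (Export error): agent_id=3 -> matches Alice
  - ticket 4 (Crash on save): agent_id=1 -> matches Beth
Match against tickets (self):
  - ticket 1 (Null pointer): blocked_by=NULL -> NULL
  - ticket 2 (Missing icon): blocked_by=1 -> Null pointer
  - ticket 3 (Export error): blocked_by=2 -> Missing icon
  - ticket 4 (Crash on save): blocked_by=NULL -> NULL

SQL:
SELECT a.title, b.name AS agent, c.title AS blocked_by
FROM tickets a
LEFT JOIN agents b ON a.agent_id = b.id
LEFT JOIN tickets c ON a.blocked_by = c.id

Result:
title         | agent | blocked_by  
--------------+-------+-------------
Null pointer  | NULL  | NULL        
Missing icon  | Alice | Null pointer
Export error  | Alice | Missing icon
Crash on save | Beth  | NULL        


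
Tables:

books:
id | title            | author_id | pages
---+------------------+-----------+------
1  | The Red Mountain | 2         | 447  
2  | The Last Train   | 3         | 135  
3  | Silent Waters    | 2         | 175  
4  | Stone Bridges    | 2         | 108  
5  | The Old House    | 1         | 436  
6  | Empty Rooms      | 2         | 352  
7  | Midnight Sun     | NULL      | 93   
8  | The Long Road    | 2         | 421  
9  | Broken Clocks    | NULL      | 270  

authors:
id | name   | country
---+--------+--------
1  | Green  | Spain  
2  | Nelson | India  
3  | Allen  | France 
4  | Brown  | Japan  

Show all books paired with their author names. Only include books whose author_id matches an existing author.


INNER JOIN keeps only books rows whose author_id matches an id in authors. Walk through each book:
  - book 1 (The Red Mountain): author_id=2 -> matches Nelson
  - book 2 (The Last Train): author_id=3 -> matches Allen
  - book 3 (Silent Waters): author_id=2 -> matches Nelson
  - book 4 (Stone Bridges): author_id=2 -> matches Nelson
  - book 5 (The Old House): author_id=1 -> matches Green
  - book 6 (Empty Rooms): author_id=2 -> matches Nelson
  - book 7 (Midnight Sun): author_id=NULL, no match -> dropped
  - book 8 (The Long Road): author_id=2 -> matches Nelson
  - book 9 (Broken Clocks): author_id=NULL, no match -> dropped
So 2 of 9 rows are dropped.

SQL:
SELECT a.title, b.name AS author
FROM books a
INNER JOIN authors b ON a.author_id = b.id

Result:
title            | author
-----------------+-------
The Red Mountain | Nelson
The Last Train   | Allen 
Silent Waters    | Nelson
Stone Bridges    | Nelson
The Old House    | Green 
Empty Rooms      | Nelson
The Long Road    | Nelson


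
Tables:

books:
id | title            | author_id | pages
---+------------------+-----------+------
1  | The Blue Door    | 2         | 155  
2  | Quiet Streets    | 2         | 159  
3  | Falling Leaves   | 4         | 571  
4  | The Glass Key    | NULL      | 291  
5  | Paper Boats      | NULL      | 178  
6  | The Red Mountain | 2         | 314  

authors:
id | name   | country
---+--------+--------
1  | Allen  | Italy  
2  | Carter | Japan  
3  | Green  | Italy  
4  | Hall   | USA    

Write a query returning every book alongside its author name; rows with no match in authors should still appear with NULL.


LEFT JOIN keeps every row from books (the left table); where author_id has no match in authors, the author columns become NULL. Walk through each book:
  - book 1 (The Blue Door): author_id=2 -> matches Carter
  - book 2 (Quiet Streets): author_id=2 -> matches Carter
  - book 3 (Falling Leaves): author_id=4 -> matches Hall
  - book 4 (The Glass Key): author_id=NULL, no match -> kept with NULL
  - book 5 (Paper Boats): author_id=NULL, no match -> kept with NULL
  - book 6 (The Red Mountain): author_id=2 -> matches Carter
All 6 rows appear; 2 have NULL author.

SQL:
SELECT a.title, b.name AS author
FROM books a
LEFT JOIN authors b ON a.author_id = b.id

Result:
title            | author
-----------------+-------
The Blue Door    | Carter
Quiet Streets    | Carter
Falling Leaves   | Hall  
The Glass Key    | NULL  
Paper Boats      | NULL  
The Red Mountain | Carter


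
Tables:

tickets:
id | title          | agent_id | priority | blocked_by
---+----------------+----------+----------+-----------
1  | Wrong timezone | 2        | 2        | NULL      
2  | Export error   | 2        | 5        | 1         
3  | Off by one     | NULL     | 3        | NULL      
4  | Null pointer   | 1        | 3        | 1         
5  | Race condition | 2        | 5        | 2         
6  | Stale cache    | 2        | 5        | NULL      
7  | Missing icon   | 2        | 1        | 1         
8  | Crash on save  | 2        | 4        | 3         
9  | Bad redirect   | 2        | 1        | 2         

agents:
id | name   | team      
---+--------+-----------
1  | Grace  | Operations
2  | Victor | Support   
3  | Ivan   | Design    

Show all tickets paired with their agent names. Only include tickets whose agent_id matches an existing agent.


INNER JOIN keeps only tickets rows whose agent_id matches an id in agents. Walk through each ticket:
  - ticket 1 (Wrong timezone): agent_id=2 -> matches Victor
  - ticket 2 (Export error): agent_id=2 -> matches Victor
  - ticket 3 (Off by one): agent_id=NULL, no match -> dropped
  - ticket 4 (Null pointer): agent_id=1 -> matches Grace
  - ticket 5 (Race condition): agent_id=2 -> matches Victor
  - ticket 6 (Stale cache): agent_id=2 -> matches Victor
  - ticket 7 (Missing icon): agent_id=2 -> matches Victor
  - ticket 8 (Crash on save): agent_id=2 -> matches Victor
  - ticket 9 (Bad redirect): agent_id=2 -> matches Victor
So 1 of 9 rows is dropped.

SQL:
SELECT a.title, b.name AS agent
FROM tickets a
INNER JOIN agents b ON a.agent_id = b.id

Result:
title          | agent 
---------------+-------
Wrong timezone | Victor
Export error   | Victor
Null pointer   | Grace 
Race condition | Victor
Stale cache    | Victor
Missing icon   | Victor
Crash on save  | Victor
Bad redirect   | Victor


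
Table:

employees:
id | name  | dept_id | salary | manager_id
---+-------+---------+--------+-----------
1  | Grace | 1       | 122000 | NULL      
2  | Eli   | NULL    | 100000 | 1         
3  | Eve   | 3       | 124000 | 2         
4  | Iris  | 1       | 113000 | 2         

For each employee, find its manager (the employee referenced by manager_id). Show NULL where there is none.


This is a self-join: employees is joined to a second copy of itself, matching each row's manager_id to another row's id. Use LEFT JOIN so rows with manager_id=NULL are kept.
  - employee 1 (Grace): manager_id=NULL -> NULL
  - employee 2 (Eli): manager_id=1 -> Grace
  - employee 3 (Eve): manager_id=2 -> Eli
  - employee 4 (Iris): manager_id=2 -> Eli

SQL:
SELECT a.name AS item, b.name AS manager
FROM employees a
LEFT JOIN employees b ON a.manager_id = b.id

Result:
item  | manager
------+--------
Grace | NULL   
Eli   | Grace  
Eve   | Eli    
Iris  | Eli    


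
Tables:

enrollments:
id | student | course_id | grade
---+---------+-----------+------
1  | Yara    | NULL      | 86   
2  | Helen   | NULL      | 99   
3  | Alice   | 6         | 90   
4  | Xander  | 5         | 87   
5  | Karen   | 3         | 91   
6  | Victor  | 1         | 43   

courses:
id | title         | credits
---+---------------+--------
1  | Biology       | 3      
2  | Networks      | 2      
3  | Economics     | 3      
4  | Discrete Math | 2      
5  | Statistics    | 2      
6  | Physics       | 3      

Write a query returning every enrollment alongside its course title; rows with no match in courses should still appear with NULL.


LEFT JOIN keeps every row from enrollments (the left table); where course_id has no match in courses, the course columns become NULL. Walk through each enrollment:
  - enrollment 1 (Yara): course_id=NULL, no match -> kept with NULL
  - enrollment 2 (Helen): course_id=NULL, no match -> kept with NULL
  - enrollment 3 (Alice): course_id=6 -> matches Physics
  - enrollment 4 (Xander): course_id=5 -> matches Statistics
  - enrollment 5 (Karen): course_id=3 -> matches Economics
  - enrollment 6 (Victor): course_id=1 -> matches Biology
All 6 rows appear; 2 have NULL course.

SQL:
SELECT a.student, b.title AS course
FROM enrollments a
LEFT JOIN courses b ON a.course_id = b.id

Result:
student | course    
--------+-----------
Yara    | NULL      
Helen   | NULL      
Alice   | Physics   
Xander  | Statistics
Karen   | Economics 
Victor  | Biology   


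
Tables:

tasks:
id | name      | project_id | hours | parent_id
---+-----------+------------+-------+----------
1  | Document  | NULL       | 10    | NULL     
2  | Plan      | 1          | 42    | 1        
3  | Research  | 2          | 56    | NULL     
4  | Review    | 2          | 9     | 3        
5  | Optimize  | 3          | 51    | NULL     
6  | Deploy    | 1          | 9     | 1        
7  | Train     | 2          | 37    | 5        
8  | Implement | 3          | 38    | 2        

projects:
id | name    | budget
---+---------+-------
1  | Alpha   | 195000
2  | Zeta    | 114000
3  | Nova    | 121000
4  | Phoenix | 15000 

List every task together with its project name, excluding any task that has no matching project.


INNER JOIN keeps only tasks rows whose project_id matches an id in projects. Walk through each task:
  - task 1 (Document): project_id=NULL, no match -> dropped
  - task 2 (Plan): project_id=1 -> matches Alpha
  - task 3 (Research): project_id=2 -> matches Zeta
  - task 4 (Review): project_id=2 -> matches Zeta
  - task 5 (Optimize): project_id=3 -> matches Nova
  - task 6 (Deploy): project_id=1 -> matches Alpha
  - task 7 (Train): project_id=2 -> matches Zeta
  - task 8 (Implement): project_id=3 -> matches Nova
So 1 of 8 rows is dropped.

SQL:
SELECT a.name, b.name AS project
FROM tasks a
INNER JOIN projects b ON a.project_id = b.id

Result:
name      | project
----------+--------
Plan      | Alpha  
Research  | Zeta   
Review    | Zeta   
Optimize  | Nova   
Deploy    | Alpha  
Train     | Zeta   
Implement | Nova   


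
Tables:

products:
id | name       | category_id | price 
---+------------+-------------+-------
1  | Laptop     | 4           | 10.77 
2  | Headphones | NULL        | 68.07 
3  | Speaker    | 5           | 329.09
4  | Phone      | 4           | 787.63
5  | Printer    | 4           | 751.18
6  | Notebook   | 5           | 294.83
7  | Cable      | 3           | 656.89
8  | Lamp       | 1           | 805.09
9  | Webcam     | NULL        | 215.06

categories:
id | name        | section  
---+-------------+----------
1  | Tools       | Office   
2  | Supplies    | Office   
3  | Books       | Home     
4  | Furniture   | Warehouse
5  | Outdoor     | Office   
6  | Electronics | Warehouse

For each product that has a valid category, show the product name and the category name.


INNER JOIN keeps only products rows whose category_id matches an id in categories. Walk through each product:
  - product 1 (Laptop): category_id=4 -> matches Furniture
  - product 2 (Headphones): category_id=NULL, no match -> dropped
  - product 3 (Speaker): category_id=5 -> matches Outdoor
  - product 4 (Phone): category_id=4 -> matches Furniture
  - product 5 (Printer): category_id=4 -> matches Furniture
  - product 6 (Notebook): category_id=5 -> matches Outdoor
  - product 7 (Cable): category_id=3 -> matches Books
  - product 8 (Lamp): category_id=1 -> matches Tools
  - product 9 (Webcam): category_id=NULL, no match -> dropped
So 2 of 9 rows are dropped.

SQL:
SELECT a.name, b.name AS category
FROM products a
INNER JOIN categories b ON a.category_id = b.id

Result:
name     | category 
---------+----------
Laptop   | Furniture
Speaker  | Outdoor  
Phone    | Furniture
Printer  | Furniture
Notebook | Outdoor  
Cable    | Books    
Lamp     | Tools    


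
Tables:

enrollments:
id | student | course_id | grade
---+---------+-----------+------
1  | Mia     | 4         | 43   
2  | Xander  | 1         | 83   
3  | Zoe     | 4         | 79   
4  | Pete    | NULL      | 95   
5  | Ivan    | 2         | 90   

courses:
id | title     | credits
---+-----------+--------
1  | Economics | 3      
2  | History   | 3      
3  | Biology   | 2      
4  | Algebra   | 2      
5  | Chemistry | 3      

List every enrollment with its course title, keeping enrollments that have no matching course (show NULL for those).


LEFT JOIN keeps every row from enrollments (the left table); where course_id has no match in courses, the course columns become NULL. Walk through each enrollment:
  - enrollment 1 (Mia): course_id=4 -> matches Algebra
  - enrollment 2 (Xander): course_id=1 -> matches Economics
  - enrollment 3 (Zoe): course_id=4 -> matches Algebra
  - enrollment 4 (Pete): course_id=NULL, no match -> kept with NULL
  - enrollment 5 (Ivan): course_id=2 -> matches History
All 5 rows appear; 1 has NULL course.

SQL:
SELECT a.student, b.title AS course
FROM enrollments a
LEFT JOIN courses b ON a.course_id = b.id

Result:
student | course   
--------+----------
Mia     | Algebra  
Xander  | Economics
Zoe     | Algebra  
Pete    | NULL     
Ivan    | History  


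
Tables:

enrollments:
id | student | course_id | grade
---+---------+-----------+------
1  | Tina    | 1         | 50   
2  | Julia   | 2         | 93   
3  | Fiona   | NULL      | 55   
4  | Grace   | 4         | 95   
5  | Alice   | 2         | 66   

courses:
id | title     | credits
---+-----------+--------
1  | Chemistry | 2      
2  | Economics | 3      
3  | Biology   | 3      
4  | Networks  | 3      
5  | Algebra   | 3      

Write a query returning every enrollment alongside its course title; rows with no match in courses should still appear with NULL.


LEFT JOIN keeps every row from enrollments (the left table); where course_id has no match in courses, the course columns become NULL. Walk through each enrollment:
  - enrollment 1 (Tina): course_id=1 -> matches Chemistry
  - enrollment 2 (Julia): course_id=2 -> matches Economics
  - enrollment 3 (Fiona): course_id=NULL, no match -> kept with NULL
  - enrollment 4 (Grace): course_id=4 -> matches Networks
  - enrollment 5 (Alice): course_id=2 -> matches Economics
All 5 rows appear; 1 has NULL course.

SQL:
SELECT a.student, b.title AS course
FROM enrollments a
LEFT JOIN courses b ON a.course_id = b.id

Result:
student | course   
--------+----------
Tina    | Chemistry
Julia   | Economics
Fiona   | NULL     
Grace   | Networks 
Alice   | Economics


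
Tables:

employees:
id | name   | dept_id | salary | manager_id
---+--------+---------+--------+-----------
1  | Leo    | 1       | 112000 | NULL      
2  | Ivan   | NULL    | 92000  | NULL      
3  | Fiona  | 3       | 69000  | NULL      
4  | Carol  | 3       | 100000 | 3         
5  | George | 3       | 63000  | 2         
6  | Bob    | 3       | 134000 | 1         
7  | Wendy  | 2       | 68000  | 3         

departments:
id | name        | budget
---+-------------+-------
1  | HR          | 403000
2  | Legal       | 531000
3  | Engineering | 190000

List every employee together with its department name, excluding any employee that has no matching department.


INNER JOIN keeps only employees rows whose dept_id matches an id in departments. Walk through each employee:
  - employee 1 (Leo): dept_id=1 -> matches HR
  - employee 2 (Ivan): dept_id=NULL, no match -> dropped
  - employee 3 (Fiona): dept_id=3 -> matches Engineering
  - employee 4 (Carol): dept_id=3 -> matches Engineering
  - employee 5 (George): dept_id=3 -> matches Engineering
  - employee 6 (Bob): dept_id=3 -> matches Engineering
  - employee 7 (Wendy): dept_id=2 -> matches Legal
So 1 of 7 rows is dropped.

SQL:
SELECT a.name, b.name AS department
FROM employees a
INNER JOIN departments b ON a.dept_id = b.id

Result:
name   | department 
-------+------------
Leo    | HR         
Fiona  | Engineering
Carol  | Engineering
George | Engineering
Bob    | Engineering
Wendy  | Legal      


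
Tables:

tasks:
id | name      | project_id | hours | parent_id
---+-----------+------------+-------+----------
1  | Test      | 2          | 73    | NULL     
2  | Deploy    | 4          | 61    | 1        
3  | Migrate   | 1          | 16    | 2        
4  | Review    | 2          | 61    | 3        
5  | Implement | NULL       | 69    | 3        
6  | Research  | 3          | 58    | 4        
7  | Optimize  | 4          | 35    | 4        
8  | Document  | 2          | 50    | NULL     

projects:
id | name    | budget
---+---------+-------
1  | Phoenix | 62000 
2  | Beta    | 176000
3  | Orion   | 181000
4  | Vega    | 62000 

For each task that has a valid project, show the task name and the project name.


INNER JOIN keeps only tasks rows whose project_id matches an id in projects. Walk through each task:
  - task 1 (Test): project_id=2 -> matches Beta
  - task 2 (Deploy): project_id=4 -> matches Vega
  - task 3 (Migrate): project_id=1 -> matches Phoenix
  - task 4 (Review): project_id=2 -> matches Beta
  - task 5 (Implement): project_id=NULL, no match -> dropped
  - task 6 (Research): project_id=3 -> matches Orion
  - task 7 (Optimize): project_id=4 -> matches Vega
  - task 8 (Document): project_id=2 -> matches Beta
So 1 of 8 rows is dropped.

SQL:
SELECT a.name, b.name AS project
FROM tasks a
INNER JOIN projects b ON a.project_id = b.id

Result:
name     | project
---------+--------
Test     | Beta   
Deploy   | Vega   
Migrate  | Phoenix
Review   | Beta   
Research | Orion  
Optimize | Vega   
Document | Beta   
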